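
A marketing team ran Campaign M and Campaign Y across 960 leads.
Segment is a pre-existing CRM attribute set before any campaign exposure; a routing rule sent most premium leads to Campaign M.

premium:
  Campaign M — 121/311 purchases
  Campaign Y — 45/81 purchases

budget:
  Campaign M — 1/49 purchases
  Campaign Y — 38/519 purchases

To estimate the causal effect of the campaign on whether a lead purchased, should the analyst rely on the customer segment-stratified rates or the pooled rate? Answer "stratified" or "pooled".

stratified

The stratified and pooled comparisons disagree (Campaign Y wins within each customer segment; Campaign M wins overall), so the answer turns on the causal role of customer segment.
Customer segment differs across campaigns for reasons unrelated to any effect of the campaign itself, and it separately predicts the outcome — a classic confounder. We must compare within customer segment levels.
Within each level — premium: 38.9% vs 55.6%; budget: 2.0% vs 7.3% — Campaign Y is higher every time.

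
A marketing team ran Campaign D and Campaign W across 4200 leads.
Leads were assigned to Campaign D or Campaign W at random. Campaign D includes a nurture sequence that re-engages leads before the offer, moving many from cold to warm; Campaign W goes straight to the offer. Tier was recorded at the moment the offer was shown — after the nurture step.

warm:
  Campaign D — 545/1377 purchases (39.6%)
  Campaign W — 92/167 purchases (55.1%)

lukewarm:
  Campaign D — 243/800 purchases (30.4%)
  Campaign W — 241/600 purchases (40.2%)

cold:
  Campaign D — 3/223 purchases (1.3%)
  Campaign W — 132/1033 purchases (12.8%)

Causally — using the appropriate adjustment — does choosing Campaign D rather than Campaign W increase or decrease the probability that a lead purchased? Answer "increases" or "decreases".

increases

Within every engagement tier level Campaign W has the higher rate, yet pooled Campaign D does — Simpson's reversal.
Engagement tier is downstream of the campaign. One should not condition on a consequence of treatment, so the overall rates are the right comparison.
Pooled: Campaign D 33.0% vs Campaign W 25.8%; Campaign D is higher overall.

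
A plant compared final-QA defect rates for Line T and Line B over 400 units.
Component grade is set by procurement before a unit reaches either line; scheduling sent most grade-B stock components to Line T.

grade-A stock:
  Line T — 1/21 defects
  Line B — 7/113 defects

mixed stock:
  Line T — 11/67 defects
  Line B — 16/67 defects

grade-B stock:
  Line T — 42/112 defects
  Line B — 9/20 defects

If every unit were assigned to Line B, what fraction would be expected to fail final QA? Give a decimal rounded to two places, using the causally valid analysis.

0.25

Within every component grade level Line T has the lower rate, yet pooled Line B does — Simpson's reversal.
Since component grade is a pre-existing factor (not a product of the line) and it affects the outcome on its own, it is a confounder. The stratified rates, not the pooled rate, identify the causal effect.
Standardising Line B to the population component grade mix: 0.335·7/113 + 0.335·16/67 + 0.330·9/20 = 0.249.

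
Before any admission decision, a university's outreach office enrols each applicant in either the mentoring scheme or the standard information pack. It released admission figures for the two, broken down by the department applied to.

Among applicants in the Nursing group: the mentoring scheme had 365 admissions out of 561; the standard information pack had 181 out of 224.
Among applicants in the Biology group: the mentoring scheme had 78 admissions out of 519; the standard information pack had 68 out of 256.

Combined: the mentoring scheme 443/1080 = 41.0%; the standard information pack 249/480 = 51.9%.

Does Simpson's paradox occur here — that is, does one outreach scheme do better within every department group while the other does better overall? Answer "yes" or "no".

no

Within each department level (Nursing 65.1% vs 80.8%; Biology 15.0% vs 26.6%), the standard information pack has the higher rate every time. Pooled: 41.0% vs 51.9% — the standard information pack has the higher rate overall. They agree.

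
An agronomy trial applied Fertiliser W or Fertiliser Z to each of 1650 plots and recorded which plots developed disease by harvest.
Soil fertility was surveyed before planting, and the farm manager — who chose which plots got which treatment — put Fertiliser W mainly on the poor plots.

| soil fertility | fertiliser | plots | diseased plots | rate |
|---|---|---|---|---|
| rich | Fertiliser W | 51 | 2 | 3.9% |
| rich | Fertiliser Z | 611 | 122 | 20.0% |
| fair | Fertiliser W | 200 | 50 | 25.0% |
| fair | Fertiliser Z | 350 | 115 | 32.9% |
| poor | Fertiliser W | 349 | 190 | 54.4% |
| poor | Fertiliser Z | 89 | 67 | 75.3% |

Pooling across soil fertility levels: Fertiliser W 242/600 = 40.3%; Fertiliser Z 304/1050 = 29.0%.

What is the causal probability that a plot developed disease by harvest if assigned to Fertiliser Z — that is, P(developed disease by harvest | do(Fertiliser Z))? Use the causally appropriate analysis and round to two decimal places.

Fertiliser W is lower inside every soil fertility stratum but Fertiliser Z is lower in aggregate. Whether to stratify depends on how soil fertility relates to the fertiliser.
Soil fertility is set before the fertiliser has any effect — it is not caused by the fertiliser — and it independently drives the outcome. That makes it a confounder, so the causal comparison is within soil fertility levels.
Standardising Fertiliser Z to the population soil fertility mix: 0.401·122/611 + 0.333·115/350 + 0.265·67/89 = 0.389.

0.39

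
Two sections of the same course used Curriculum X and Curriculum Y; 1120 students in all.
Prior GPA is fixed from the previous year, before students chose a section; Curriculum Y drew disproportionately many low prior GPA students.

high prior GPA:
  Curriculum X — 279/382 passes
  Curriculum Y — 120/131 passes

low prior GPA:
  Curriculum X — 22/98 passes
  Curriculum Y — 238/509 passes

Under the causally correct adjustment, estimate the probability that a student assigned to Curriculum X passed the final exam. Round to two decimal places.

The prior GPA band-specific comparison favours Curriculum Y throughout, but the pooled figures favour Curriculum X. The question is whether to condition on prior GPA band.
Nothing the teaching method does changes prior GPA band; the imbalance is an allocation artefact. With prior GPA band also predicting the outcome, the pooled figure is confounded, and the within-stratum comparison is the causal one.
Standardising Curriculum X to the population prior GPA band mix: 0.458·279/382 + 0.542·22/98 = 0.456.

0.46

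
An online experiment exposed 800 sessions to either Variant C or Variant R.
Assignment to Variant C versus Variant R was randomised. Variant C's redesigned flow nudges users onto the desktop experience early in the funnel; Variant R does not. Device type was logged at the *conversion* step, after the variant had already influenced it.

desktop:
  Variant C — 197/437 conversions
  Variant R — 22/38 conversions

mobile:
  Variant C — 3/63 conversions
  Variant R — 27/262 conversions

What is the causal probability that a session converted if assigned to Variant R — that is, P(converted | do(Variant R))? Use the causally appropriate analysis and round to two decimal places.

0.16

Device type is downstream of the variant. One should not condition on a consequence of treatment, so the overall rates are the right comparison.
So P(outcome | do(Variant R)) is just the pooled rate for Variant R: 49/300 = 0.163.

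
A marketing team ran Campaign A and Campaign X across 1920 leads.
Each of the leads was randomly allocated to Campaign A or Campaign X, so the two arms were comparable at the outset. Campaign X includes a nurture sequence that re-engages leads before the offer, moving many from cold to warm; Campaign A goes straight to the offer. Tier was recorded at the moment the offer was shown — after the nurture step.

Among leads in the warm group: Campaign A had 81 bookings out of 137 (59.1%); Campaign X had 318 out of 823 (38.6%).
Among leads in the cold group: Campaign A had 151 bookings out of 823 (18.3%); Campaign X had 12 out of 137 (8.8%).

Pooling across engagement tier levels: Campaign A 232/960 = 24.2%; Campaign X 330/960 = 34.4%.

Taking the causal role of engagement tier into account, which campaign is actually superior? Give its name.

Campaign X

Engagement tier lies on the pathway campaign → engagement tier → outcome, so adjusting for it blocks the indirect effect. For the total causal effect of campaign, use the unadjusted pooled rates.
Pooled: Campaign A 24.2% vs Campaign X 34.4%; Campaign X is higher overall.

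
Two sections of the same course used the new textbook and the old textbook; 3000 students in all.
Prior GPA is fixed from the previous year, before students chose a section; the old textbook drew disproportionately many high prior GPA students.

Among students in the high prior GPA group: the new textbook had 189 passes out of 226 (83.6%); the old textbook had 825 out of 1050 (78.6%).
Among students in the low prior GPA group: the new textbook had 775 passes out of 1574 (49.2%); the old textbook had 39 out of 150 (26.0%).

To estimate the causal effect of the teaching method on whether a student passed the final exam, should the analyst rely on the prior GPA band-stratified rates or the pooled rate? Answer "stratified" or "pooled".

stratified

The prior GPA band-specific comparison favours the new textbook throughout, but the pooled figures favour the old textbook. The question is whether to condition on prior GPA band.
The imbalance in prior GPA band arose from how students were allocated, not from anything the teaching method did; and prior GPA band independently affects the outcome. The pooled gap is confounded — condition on prior GPA band.
Within each level — high prior GPA: 83.6% vs 78.6%; low prior GPA: 49.2% vs 26.0% — the new textbook is higher every time.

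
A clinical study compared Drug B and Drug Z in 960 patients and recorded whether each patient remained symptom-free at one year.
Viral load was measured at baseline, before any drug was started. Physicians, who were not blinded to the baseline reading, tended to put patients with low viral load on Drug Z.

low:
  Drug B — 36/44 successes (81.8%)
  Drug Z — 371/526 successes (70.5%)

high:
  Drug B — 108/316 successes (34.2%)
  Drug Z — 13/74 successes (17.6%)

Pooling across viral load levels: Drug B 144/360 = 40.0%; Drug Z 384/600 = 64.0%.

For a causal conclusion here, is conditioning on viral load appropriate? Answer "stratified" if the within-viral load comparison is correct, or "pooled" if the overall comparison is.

stratified

The stratified and pooled comparisons disagree (Drug B wins within each viral load; Drug Z wins overall), so the answer turns on the causal role of viral load.
Here viral load is a common cause — it drives both which drug a case falls under and the outcome. The crude comparison mixes populations; the stratum-specific rates are the causally relevant ones.
Within each level — low: 81.8% vs 70.5%; high: 34.2% vs 17.6% — Drug B is higher every time.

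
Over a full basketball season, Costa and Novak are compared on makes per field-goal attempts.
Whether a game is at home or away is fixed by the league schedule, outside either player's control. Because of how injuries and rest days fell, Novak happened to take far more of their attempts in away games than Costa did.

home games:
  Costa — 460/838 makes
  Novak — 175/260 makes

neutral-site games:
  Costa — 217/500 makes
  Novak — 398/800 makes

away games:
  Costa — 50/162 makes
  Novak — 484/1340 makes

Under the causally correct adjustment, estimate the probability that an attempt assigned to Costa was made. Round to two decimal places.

Game venue satisfies the back-door criterion: it is not a descendant of the player, and it blocks the spurious path from player to outcome. Adjusting for it (i.e., using the within-game venue rates) gives the causal effect.
Standardising Costa to the population game venue mix: 0.282·460/838 + 0.333·217/500 + 0.385·50/162 = 0.418.

0.42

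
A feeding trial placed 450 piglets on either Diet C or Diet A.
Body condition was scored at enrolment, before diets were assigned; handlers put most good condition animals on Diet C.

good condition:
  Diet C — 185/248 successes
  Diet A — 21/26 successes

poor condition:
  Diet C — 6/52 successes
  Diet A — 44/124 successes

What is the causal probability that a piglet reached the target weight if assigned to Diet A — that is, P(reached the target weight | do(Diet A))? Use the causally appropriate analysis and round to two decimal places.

The imbalance in starting body condition arose from how piglets were allocated, not from anything the diet did; and starting body condition independently affects the outcome. The pooled gap is confounded — condition on starting body condition.
Standardising Diet A to the population starting body condition mix: 0.609·21/26 + 0.391·44/124 = 0.631.

0.63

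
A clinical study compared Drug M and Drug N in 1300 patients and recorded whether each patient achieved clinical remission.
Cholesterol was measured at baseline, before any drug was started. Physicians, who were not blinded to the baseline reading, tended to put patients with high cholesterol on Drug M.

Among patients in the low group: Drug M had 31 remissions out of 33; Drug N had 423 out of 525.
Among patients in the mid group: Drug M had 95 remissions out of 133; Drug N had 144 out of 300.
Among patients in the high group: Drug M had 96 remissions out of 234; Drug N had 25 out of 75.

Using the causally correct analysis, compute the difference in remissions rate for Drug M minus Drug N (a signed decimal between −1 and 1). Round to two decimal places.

Cholesterol satisfies the back-door criterion: it is not a descendant of the drug, and it blocks the spurious path from drug to outcome. Adjusting for it (i.e., using the within-cholesterol rates) gives the causal effect.
Adjusting over the population distribution of cholesterol: 0.429·(0.939−0.806) + 0.333·(0.714−0.480) + 0.238·(0.410−0.333) = +0.154.

+0.15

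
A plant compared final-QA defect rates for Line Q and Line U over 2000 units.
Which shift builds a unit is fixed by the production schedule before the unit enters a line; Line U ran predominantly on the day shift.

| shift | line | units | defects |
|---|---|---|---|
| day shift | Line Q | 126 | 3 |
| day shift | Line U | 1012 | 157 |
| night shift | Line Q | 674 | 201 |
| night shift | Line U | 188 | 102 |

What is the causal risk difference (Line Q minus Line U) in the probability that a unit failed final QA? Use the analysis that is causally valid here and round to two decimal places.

-0.18

Line Q is lower inside every shift stratum but Line U is lower in aggregate. Whether to stratify depends on how shift relates to the line.
Since shift is a pre-existing factor (not a product of the line) and it affects the outcome on its own, it is a confounder. The stratified rates, not the pooled rate, identify the causal effect.
Adjusting over the population distribution of shift: 0.569·(0.024−0.155) + 0.431·(0.298−0.543) = -0.180.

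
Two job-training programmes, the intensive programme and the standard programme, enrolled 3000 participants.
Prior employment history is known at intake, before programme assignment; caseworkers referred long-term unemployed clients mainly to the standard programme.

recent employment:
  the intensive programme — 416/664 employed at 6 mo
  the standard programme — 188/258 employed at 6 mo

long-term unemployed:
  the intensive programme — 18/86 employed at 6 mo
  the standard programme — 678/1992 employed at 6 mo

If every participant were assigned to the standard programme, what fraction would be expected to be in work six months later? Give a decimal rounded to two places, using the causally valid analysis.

0.46

Since prior employment history is a pre-existing factor (not a product of the programme) and it affects the outcome on its own, it is a confounder. The stratified rates, not the pooled rate, identify the causal effect.
Standardising the standard programme to the population prior employment history mix: 0.307·188/258 + 0.693·678/1992 = 0.460.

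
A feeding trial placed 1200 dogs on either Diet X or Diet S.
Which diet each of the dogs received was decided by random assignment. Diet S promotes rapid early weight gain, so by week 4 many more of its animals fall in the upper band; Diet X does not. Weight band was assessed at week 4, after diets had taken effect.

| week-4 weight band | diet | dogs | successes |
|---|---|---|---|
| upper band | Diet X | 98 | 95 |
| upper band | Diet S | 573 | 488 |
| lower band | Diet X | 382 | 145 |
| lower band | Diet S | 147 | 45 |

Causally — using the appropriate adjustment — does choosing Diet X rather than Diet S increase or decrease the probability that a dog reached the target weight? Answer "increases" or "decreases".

decreases

Within every week-4 weight band level Diet X has the higher rate, yet pooled Diet S does — Simpson's reversal.
Because the diet influences week-4 weight band, week-4 weight band is a post-treatment mediator, not a confounder. Stratifying on it would bias the estimate; the causal effect is the crude pooled difference.
Pooled: Diet X 50.0% vs Diet S 74.0%; Diet S is higher overall.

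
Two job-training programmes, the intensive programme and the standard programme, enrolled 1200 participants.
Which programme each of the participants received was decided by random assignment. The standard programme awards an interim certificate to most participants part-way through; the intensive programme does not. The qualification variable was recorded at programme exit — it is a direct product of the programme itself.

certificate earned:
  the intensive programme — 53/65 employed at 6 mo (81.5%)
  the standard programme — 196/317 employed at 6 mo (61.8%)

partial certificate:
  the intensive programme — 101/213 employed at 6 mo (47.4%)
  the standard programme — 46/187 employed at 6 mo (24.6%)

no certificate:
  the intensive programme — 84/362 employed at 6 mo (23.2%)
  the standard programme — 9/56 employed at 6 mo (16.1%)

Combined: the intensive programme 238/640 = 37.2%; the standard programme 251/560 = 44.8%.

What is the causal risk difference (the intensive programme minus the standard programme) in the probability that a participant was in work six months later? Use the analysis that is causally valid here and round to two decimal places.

-0.08

Qualification attained during the programme is downstream of the programme. One should not condition on a consequence of treatment, so the overall rates are the right comparison.
The causal difference is the pooled difference: 0.372 − 0.448 = -0.076.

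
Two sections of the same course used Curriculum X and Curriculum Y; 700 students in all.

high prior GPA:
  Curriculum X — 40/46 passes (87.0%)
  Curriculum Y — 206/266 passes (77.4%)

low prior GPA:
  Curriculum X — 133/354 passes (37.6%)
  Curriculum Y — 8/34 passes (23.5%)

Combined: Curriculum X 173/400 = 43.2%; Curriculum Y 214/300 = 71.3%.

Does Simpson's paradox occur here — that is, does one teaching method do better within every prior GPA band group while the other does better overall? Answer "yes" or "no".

Within each prior GPA band level (high prior GPA 87.0% vs 77.4%; low prior GPA 37.6% vs 23.5%), Curriculum X has the higher rate every time. Pooled: 43.2% vs 71.3% — Curriculum Y has the higher rate overall. The two comparisons disagree.

yes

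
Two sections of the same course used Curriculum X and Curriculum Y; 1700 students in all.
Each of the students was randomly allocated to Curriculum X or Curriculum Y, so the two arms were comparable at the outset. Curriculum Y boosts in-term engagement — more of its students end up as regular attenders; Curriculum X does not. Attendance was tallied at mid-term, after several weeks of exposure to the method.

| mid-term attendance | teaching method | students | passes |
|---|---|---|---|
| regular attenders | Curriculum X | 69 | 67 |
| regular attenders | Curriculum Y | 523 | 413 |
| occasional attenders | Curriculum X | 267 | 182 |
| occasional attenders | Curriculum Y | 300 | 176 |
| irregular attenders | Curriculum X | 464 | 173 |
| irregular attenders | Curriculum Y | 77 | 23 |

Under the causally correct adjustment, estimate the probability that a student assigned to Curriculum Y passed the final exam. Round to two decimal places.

The distribution of mid-term attendance is itself part of what the teaching method does — it is an intermediate outcome. Holding it fixed would remove that part of the effect; the total effect is the pooled difference.
So P(outcome | do(Curriculum Y)) is just the pooled rate for Curriculum Y: 612/900 = 0.680.

0.68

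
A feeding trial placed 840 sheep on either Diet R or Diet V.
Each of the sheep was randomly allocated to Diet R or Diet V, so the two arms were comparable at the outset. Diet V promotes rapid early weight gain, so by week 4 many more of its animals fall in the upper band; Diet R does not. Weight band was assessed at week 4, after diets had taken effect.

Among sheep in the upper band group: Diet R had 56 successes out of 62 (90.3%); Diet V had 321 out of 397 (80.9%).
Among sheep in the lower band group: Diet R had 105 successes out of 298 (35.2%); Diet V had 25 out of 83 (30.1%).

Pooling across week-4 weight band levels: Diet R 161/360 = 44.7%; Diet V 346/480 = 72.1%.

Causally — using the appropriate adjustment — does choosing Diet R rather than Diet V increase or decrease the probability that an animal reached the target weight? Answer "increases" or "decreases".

Week-4 weight band is recorded after the diet and is itself shifted by it — it sits on the causal path from diet to outcome. Conditioning on a mediator would strip out part of the effect we want; the pooled comparison gives the total causal effect.
Pooled: Diet R 44.7% vs Diet V 72.1%; Diet V is higher overall.

decreases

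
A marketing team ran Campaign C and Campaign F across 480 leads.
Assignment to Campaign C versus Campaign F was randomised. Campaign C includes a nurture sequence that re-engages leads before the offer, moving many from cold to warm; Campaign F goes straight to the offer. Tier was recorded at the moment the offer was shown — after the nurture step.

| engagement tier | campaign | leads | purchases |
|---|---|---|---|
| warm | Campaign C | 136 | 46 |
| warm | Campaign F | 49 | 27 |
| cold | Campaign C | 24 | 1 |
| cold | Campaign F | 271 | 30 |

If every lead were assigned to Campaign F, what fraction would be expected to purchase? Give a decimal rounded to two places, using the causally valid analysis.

Engagement tier is downstream of the campaign. One should not condition on a consequence of treatment, so the overall rates are the right comparison.
So P(outcome | do(Campaign F)) is just the pooled rate for Campaign F: 57/320 = 0.178.

0.18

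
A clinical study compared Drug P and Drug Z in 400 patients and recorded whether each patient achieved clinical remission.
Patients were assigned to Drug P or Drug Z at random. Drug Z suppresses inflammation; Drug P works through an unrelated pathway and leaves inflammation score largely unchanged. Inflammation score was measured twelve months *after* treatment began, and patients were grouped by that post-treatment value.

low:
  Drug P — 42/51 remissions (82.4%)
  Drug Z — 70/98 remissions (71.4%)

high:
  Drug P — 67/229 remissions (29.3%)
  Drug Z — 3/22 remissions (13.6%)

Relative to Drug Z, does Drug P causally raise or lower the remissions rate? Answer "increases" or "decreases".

Within every inflammation score level Drug P has the higher rate, yet pooled Drug Z does — Simpson's reversal.
Inflammation score is recorded after the drug and is itself shifted by it — it sits on the causal path from drug to outcome. Conditioning on a mediator would strip out part of the effect we want; the pooled comparison gives the total causal effect.
Pooled: Drug P 38.9% vs Drug Z 60.8%; Drug Z is higher overall.

decreases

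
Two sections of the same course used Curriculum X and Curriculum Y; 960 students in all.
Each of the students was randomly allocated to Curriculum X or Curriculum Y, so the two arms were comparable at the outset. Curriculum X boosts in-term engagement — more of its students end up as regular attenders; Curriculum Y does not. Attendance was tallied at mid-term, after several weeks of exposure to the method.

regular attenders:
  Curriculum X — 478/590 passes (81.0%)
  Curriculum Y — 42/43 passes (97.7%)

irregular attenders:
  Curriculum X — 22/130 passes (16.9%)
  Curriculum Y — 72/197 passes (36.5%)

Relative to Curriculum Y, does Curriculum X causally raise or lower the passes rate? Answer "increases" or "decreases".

The distribution of mid-term attendance is itself part of what the teaching method does — it is an intermediate outcome. Holding it fixed would remove that part of the effect; the total effect is the pooled difference.
Pooled: Curriculum X 69.4% vs Curriculum Y 47.5%; Curriculum X is higher overall.

increases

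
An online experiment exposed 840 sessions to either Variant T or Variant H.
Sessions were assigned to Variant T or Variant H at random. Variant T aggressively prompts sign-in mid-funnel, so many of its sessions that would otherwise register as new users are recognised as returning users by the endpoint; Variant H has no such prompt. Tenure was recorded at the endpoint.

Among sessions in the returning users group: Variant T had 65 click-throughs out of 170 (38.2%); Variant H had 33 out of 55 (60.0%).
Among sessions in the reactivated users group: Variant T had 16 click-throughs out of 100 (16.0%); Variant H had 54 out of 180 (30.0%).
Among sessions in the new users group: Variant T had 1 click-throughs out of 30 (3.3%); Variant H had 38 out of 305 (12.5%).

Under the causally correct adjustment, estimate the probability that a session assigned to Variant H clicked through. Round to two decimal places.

0.23

Within every user tenure level Variant H has the higher rate, yet pooled Variant T does — Simpson's reversal.
User tenure is downstream of the variant. One should not condition on a consequence of treatment, so the overall rates are the right comparison.
So P(outcome | do(Variant H)) is just the pooled rate for Variant H: 125/540 = 0.231.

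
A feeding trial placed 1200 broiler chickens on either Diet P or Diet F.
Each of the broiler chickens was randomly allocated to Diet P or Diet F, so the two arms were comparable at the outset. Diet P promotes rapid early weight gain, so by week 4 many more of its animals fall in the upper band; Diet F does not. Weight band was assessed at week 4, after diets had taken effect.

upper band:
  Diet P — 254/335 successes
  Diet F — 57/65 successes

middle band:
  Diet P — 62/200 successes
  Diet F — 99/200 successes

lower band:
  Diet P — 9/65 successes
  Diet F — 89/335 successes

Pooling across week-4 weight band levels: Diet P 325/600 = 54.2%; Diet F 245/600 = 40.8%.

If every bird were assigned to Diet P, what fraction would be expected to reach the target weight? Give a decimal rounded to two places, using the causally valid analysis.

Within every week-4 weight band level Diet F has the higher rate, yet pooled Diet P does — Simpson's reversal.
The distribution of week-4 weight band is itself part of what the diet does — it is an intermediate outcome. Holding it fixed would remove that part of the effect; the total effect is the pooled difference.
So P(outcome | do(Diet P)) is just the pooled rate for Diet P: 325/600 = 0.542.

0.54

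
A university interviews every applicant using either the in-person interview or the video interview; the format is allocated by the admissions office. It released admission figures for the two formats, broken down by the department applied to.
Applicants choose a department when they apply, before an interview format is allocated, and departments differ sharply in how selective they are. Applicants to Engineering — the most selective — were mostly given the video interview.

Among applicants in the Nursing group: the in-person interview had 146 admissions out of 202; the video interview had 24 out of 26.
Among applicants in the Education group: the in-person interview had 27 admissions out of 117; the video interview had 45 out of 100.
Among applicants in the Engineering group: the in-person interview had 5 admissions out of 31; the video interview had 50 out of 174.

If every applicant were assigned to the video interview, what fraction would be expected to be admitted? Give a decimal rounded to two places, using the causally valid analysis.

Department is set before the interview format has any effect — it is not caused by the interview format — and it independently drives the outcome. That makes it a confounder, so the causal comparison is within department levels.
Standardising the video interview to the population department mix: 0.351·24/26 + 0.334·45/100 + 0.315·50/174 = 0.565.

0.56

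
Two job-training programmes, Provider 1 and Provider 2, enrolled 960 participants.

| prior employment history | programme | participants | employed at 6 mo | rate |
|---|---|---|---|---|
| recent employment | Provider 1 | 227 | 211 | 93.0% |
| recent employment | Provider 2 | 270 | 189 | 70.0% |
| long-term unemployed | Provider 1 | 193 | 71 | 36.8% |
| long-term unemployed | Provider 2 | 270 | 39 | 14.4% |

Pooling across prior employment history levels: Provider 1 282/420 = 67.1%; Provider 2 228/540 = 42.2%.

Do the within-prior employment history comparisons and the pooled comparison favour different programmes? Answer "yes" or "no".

no

Within each prior employment history level (recent employment 93.0% vs 70.0%; long-term unemployed 36.8% vs 14.4%), Provider 1 has the higher rate every time. Pooled: 67.1% vs 42.2% — Provider 1 has the higher rate overall. They agree.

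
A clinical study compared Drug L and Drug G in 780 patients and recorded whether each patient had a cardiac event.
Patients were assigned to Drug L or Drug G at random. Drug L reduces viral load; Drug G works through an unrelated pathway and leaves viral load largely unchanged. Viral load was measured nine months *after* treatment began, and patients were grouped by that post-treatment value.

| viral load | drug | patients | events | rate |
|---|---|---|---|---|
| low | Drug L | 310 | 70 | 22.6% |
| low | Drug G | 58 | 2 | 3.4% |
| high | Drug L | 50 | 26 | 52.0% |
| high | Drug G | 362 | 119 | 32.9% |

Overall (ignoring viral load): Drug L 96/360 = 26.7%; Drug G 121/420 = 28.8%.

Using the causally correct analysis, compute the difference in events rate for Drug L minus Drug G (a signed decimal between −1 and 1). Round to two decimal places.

Within every viral load level Drug G has the lower rate, yet pooled Drug L does — Simpson's reversal.
Viral load is recorded after the drug and is itself shifted by it — it sits on the causal path from drug to outcome. Conditioning on a mediator would strip out part of the effect we want; the pooled comparison gives the total causal effect.
The causal difference is the pooled difference: 0.267 − 0.288 = -0.021.

-0.02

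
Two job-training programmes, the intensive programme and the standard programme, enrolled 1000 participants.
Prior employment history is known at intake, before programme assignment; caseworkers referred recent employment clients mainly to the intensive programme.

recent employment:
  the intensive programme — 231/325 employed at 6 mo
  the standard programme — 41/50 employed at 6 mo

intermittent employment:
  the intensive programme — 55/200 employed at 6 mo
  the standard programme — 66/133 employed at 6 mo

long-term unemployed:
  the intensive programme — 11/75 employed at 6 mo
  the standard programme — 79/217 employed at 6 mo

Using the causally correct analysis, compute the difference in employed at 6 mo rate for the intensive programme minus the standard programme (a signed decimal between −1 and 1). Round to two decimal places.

-0.18

the standard programme is higher inside every prior employment history stratum but the intensive programme is higher in aggregate. Whether to stratify depends on how prior employment history relates to the programme.
Prior employment history satisfies the back-door criterion: it is not a descendant of the programme, and it blocks the spurious path from programme to outcome. Adjusting for it (i.e., using the within-prior employment history rates) gives the causal effect.
Adjusting over the population distribution of prior employment history: 0.375·(0.711−0.820) + 0.333·(0.275−0.496) + 0.292·(0.147−0.364) = -0.178.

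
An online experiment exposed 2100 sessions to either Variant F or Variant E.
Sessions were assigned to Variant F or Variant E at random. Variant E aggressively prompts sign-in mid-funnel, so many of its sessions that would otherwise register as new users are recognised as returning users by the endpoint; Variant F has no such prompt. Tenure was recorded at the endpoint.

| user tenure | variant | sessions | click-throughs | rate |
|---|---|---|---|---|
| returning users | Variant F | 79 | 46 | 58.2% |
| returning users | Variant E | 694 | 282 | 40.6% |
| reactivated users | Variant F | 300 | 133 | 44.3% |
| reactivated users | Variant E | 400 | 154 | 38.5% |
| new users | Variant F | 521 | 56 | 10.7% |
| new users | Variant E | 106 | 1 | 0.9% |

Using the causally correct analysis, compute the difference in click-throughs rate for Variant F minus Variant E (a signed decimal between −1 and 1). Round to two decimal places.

-0.10

Because the variant influences user tenure, user tenure is a post-treatment mediator, not a confounder. Stratifying on it would bias the estimate; the causal effect is the crude pooled difference.
The causal difference is the pooled difference: 0.261 − 0.364 = -0.103.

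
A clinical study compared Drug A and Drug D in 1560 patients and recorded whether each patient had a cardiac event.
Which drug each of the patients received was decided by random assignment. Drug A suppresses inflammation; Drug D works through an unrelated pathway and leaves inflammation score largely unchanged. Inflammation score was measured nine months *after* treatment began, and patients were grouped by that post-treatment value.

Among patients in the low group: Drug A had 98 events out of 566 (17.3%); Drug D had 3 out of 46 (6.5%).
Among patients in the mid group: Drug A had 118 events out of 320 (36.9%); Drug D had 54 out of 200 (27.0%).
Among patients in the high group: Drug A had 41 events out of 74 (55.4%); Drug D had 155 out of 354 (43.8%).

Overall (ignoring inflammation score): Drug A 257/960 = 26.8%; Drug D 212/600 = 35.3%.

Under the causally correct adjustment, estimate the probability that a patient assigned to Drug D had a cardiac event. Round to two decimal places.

0.35

The inflammation score-specific comparison favours Drug D throughout, but the pooled figures favour Drug A. The question is whether to condition on inflammation score.
Inflammation score is downstream of the drug. One should not condition on a consequence of treatment, so the overall rates are the right comparison.
So P(outcome | do(Drug D)) is just the pooled rate for Drug D: 212/600 = 0.353.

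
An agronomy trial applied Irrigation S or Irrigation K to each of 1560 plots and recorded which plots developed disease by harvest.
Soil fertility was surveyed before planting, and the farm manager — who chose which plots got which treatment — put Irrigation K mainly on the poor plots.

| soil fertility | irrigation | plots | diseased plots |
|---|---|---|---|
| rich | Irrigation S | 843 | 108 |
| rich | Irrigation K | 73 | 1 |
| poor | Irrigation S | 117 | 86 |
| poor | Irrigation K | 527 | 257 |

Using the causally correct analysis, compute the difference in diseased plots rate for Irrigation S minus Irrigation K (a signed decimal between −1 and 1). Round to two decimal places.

+0.17

Soil fertility satisfies the back-door criterion: it is not a descendant of the irrigation, and it blocks the spurious path from irrigation to outcome. Adjusting for it (i.e., using the within-soil fertility rates) gives the causal effect.
Adjusting over the population distribution of soil fertility: 0.587·(0.128−0.014) + 0.413·(0.735−0.488) = +0.169.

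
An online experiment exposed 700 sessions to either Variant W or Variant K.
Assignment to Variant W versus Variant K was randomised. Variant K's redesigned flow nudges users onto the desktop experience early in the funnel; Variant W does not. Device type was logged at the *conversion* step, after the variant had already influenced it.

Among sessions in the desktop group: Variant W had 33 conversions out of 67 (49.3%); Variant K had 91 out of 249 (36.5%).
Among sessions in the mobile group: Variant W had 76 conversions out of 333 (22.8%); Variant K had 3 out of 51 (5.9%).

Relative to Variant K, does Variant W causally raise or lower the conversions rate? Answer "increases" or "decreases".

decreases

The stratified and pooled comparisons disagree (Variant W wins within each device type; Variant K wins overall), so the answer turns on the causal role of device type.
Device type is recorded after the variant and is itself shifted by it — it sits on the causal path from variant to outcome. Conditioning on a mediator would strip out part of the effect we want; the pooled comparison gives the total causal effect.
Pooled: Variant W 27.3% vs Variant K 31.3%; Variant K is higher overall.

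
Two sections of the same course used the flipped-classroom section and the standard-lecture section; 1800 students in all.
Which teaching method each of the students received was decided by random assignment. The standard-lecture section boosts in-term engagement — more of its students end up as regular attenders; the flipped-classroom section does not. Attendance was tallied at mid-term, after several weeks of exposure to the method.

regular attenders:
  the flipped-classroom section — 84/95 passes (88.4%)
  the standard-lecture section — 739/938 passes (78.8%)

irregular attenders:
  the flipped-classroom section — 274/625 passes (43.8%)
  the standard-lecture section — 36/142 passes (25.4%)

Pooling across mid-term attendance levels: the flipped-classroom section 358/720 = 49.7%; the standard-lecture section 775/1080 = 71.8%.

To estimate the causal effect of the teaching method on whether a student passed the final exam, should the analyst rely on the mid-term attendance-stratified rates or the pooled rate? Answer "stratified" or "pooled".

The mid-term attendance-specific comparison favours the flipped-classroom section throughout, but the pooled figures favour the standard-lecture section. The question is whether to condition on mid-term attendance.
Stratifying would compare teaching methods among students the teaching methods themselves sorted into mid-term attendance groups — a form of selection on an intermediate. The unconditioned pooled rates give the total causal effect.
Pooled: the flipped-classroom section 49.7% vs the standard-lecture section 71.8%; the standard-lecture section is higher overall.

pooled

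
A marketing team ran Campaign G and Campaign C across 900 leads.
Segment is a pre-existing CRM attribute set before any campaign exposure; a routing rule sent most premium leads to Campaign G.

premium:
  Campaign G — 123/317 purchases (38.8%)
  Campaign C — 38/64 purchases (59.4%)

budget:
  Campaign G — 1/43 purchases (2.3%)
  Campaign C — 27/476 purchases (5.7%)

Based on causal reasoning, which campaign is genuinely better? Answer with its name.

Campaign C

The customer segment-specific comparison favours Campaign C throughout, but the pooled figures favour Campaign G. The question is whether to condition on customer segment.
The imbalance in customer segment arose from how leads were allocated, not from anything the campaign did; and customer segment independently affects the outcome. The pooled gap is confounded — condition on customer segment.
Within each level — premium: 38.8% vs 59.4%; budget: 2.3% vs 5.7% — Campaign C is higher every time.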